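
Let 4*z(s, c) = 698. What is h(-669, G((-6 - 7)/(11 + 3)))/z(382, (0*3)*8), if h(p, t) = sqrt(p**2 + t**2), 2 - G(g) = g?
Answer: sqrt(87723637)/2443 ≈ 3.8338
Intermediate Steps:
G(g) = 2 - g
z(s, c) = 349/2 (z(s, c) = (1/4)*698 = 349/2)
h(-669, G((-6 - 7)/(11 + 3)))/z(382, (0*3)*8) = sqrt((-669)**2 + (2 - (-6 - 7)/(11 + 3))**2)/(349/2) = sqrt(447561 + (2 - (-13)/14)**2)*(2/349) = sqrt(447561 + (2 - 1*(-13/14))**2)*(2/349) = sqrt(447561 + (2 + 13/14)**2)*(2/349) = sqrt(447561 + (41/14)**2)*(2/349) = sqrt(447561 + 1681/196)*(2/349) = sqrt(87723637/196)*(2/349) = (sqrt(87723637)/14)*(2/349) = sqrt(87723637)/2443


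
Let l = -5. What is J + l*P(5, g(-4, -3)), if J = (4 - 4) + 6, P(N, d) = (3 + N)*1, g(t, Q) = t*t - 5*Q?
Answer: -34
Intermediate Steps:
g(t, Q) = t² - 5*Q
P(N, d) = 3 + N
J = 6 (J = 0 + 6 = 6)
J + l*P(5, g(-4, -3)) = 6 - 5*(3 + 5) = 6 - 5*8 = 6 - 40 = -34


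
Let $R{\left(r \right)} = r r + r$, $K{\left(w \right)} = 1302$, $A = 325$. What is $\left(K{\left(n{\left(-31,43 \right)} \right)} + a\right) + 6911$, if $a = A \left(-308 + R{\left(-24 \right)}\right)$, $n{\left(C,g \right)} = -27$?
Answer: $87513$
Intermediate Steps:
$R{\left(r \right)} = r + r^{2}$ ($R{\left(r \right)} = r^{2} + r = r + r^{2}$)
$a = 79300$ ($a = 325 \left(-308 - 24 \left(1 - 24\right)\right) = 325 \left(-308 - -552\right) = 325 \left(-308 + 552\right) = 325 \cdot 244 = 79300$)
$\left(K{\left(n{\left(-31,43 \right)} \right)} + a\right) + 6911 = \left(1302 + 79300\right) + 6911 = 80602 + 6911 = 87513$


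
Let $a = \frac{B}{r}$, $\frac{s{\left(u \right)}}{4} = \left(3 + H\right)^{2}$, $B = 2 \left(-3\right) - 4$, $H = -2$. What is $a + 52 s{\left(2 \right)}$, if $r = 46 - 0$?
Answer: $\frac{4779}{23} \approx 207.78$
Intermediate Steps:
$B = -10$ ($B = -6 - 4 = -10$)
$r = 46$ ($r = 46 + 0 = 46$)
$s{\left(u \right)} = 4$ ($s{\left(u \right)} = 4 \left(3 - 2\right)^{2} = 4 \cdot 1^{2} = 4 \cdot 1 = 4$)
$a = - \frac{5}{23}$ ($a = - \frac{10}{46} = \left(-10\right) \frac{1}{46} = - \frac{5}{23} \approx -0.21739$)
$a + 52 s{\left(2 \right)} = - \frac{5}{23} + 52 \cdot 4 = - \frac{5}{23} + 208 = \frac{4779}{23}$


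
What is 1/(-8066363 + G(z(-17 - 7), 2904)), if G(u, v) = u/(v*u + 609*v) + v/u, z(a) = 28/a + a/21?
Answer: -7177691928/57906893838056905 ≈ -1.2395e-7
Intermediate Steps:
z(a) = 28/a + a/21 (z(a) = 28/a + a*(1/21) = 28/a + a/21)
G(u, v) = u/(609*v + u*v) + v/u (G(u, v) = u/(u*v + 609*v) + v/u = u/(609*v + u*v) + v/u)
1/(-8066363 + G(z(-17 - 7), 2904)) = 1/(-8066363 + ((28/(-17 - 7) + (-17 - 7)/21)**2 + 609*2904**2 + (28/(-17 - 7) + (-17 - 7)/21)*2904**2)/((28/(-17 - 7) + (-17 - 7)/21)*2904*(609 + (28/(-17 - 7) + (-17 - 7)/21)))) = 1/(-8066363 + (1/2904)*((28/(-24) + (1/21)*(-24))**2 + 609*8433216 + (28/(-24) + (1/21)*(-24))*8433216)/((28/(-24) + (1/21)*(-24))*(609 + (28/(-24) + (1/21)*(-24))))) = 1/(-8066363 + (1/2904)*((28*(-1/24) - 8/7)**2 + 5135828544 + (28*(-1/24) - 8/7)*8433216)/((28*(-1/24) - 8/7)*(609 + (28*(-1/24) - 8/7)))) = 1/(-8066363 + (1/2904)*((-7/6 - 8/7)**2 + 5135828544 + (-7/6 - 8/7)*8433216)/(-7/6 - 8/7*(609 + (-7/6 - 8/7)))) = 1/(-8066363 + (1/2904)*((-97/42)**2 + 5135828544 - 97/42*8433216)/(-97/42*(609 - 97/42))) = 1/(-8066363 - 42/97*1/2904*(9409/1764 + 5135828544 - 136336992/7)/25481/42) = 1/(-8066363 - 42/97*1/2904*42/25481*9025244639041/1764) = 1/(-8066363 - 9025244639041/7177691928) = 1/(-57906893838056905/7177691928) = -7177691928/57906893838056905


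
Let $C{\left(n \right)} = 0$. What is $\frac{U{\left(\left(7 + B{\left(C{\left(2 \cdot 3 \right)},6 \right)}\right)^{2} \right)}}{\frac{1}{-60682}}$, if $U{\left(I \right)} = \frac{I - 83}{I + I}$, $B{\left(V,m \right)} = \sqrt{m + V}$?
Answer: $\frac{82406156}{1849} - \frac{35256242 \sqrt{6}}{1849} \approx -2138.3$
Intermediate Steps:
$B{\left(V,m \right)} = \sqrt{V + m}$
$U{\left(I \right)} = \frac{-83 + I}{2 I}$
$\frac{U{\left(\left(7 + B{\left(C{\left(2 \cdot 3 \right)},6 \right)}\right)^{2} \right)}}{\frac{1}{-60682}} = \frac{\frac{1}{2} \frac{1}{\left(7 + \sqrt{0 + 6}\right)^{2}} \left(-83 + \left(7 + \sqrt{0 + 6}\right)^{2}\right)}{\frac{1}{-60682}} = \frac{\frac{1}{2} \frac{1}{\left(7 + \sqrt{6}\right)^{2}} \left(-83 + \left(7 + \sqrt{6}\right)^{2}\right)}{- \frac{1}{60682}} = \frac{-83 + \left(7 + \sqrt{6}\right)^{2}}{2 \left(7 + \sqrt{6}\right)^{2}} \left(-60682\right) = - \frac{30341 \left(-83 + \left(7 + \sqrt{6}\right)^{2}\right)}{\left(7 + \sqrt{6}\right)^{2}}$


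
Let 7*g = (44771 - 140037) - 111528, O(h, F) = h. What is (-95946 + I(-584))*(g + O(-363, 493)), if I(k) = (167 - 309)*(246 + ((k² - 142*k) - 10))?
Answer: 1804323737330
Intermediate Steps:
g = -29542 (g = ((44771 - 140037) - 111528)/7 = (-95266 - 111528)/7 = (⅐)*(-206794) = -29542)
I(k) = -33512 - 142*k² + 20164*k (I(k) = -142*(246 + (-10 + k² - 142*k)) = -142*(236 + k² - 142*k) = -33512 - 142*k² + 20164*k)
(-95946 + I(-584))*(g + O(-363, 493)) = (-95946 + (-33512 - 142*(-584)² + 20164*(-584)))*(-29542 - 363) = (-95946 + (-33512 - 142*341056 - 11775776))*(-29905) = (-95946 + (-33512 - 48429952 - 11775776))*(-29905) = (-95946 - 60239240)*(-29905) = -60335186*(-29905) = 1804323737330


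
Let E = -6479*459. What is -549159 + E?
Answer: -3523020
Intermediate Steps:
E = -2973861
-549159 + E = -549159 - 2973861 = -3523020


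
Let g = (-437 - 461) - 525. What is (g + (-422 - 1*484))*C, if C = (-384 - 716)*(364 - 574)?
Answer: -537999000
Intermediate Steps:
C = 231000 (C = -1100*(-210) = 231000)
g = -1423 (g = -898 - 525 = -1423)
(g + (-422 - 1*484))*C = (-1423 + (-422 - 1*484))*231000 = (-1423 + (-422 - 484))*231000 = (-1423 - 906)*231000 = -2329*231000 = -537999000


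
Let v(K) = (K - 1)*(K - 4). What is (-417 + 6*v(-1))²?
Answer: 127449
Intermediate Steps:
v(K) = (-1 + K)*(-4 + K)
(-417 + 6*v(-1))² = (-417 + 6*(4 + (-1)² - 5*(-1)))² = (-417 + 6*(4 + 1 + 5))² = (-417 + 6*10)² = (-417 + 60)² = (-357)² = 127449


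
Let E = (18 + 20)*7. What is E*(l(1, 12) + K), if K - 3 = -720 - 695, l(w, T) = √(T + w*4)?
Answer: -374528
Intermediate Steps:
E = 266 (E = 38*7 = 266)
l(w, T) = √(T + 4*w)
K = -1412 (K = 3 + (-720 - 695) = 3 - 1415 = -1412)
E*(l(1, 12) + K) = 266*(√(12 + 4*1) - 1412) = 266*(√(12 + 4) - 1412) = 266*(√16 - 1412) = 266*(4 - 1412) = 266*(-1408) = -374528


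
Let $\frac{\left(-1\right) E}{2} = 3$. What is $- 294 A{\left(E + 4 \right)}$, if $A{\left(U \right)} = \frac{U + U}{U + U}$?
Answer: $-294$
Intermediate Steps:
$E = -6$ ($E = \left(-2\right) 3 = -6$)
$A{\left(U \right)} = 1$ ($A{\left(U \right)} = \frac{2 U}{2 U} = 2 U \frac{1}{2 U} = 1$)
$- 294 A{\left(E + 4 \right)} = \left(-294\right) 1 = -294$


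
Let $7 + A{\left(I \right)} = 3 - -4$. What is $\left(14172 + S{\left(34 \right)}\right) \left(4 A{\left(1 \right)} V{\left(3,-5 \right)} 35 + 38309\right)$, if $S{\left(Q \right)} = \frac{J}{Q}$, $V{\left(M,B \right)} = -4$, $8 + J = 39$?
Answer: $\frac{18460302611}{34} \approx 5.4295 \cdot 10^{8}$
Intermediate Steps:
$J = 31$ ($J = -8 + 39 = 31$)
$A{\left(I \right)} = 0$ ($A{\left(I \right)} = -7 + \left(3 - -4\right) = -7 + \left(3 + 4\right) = -7 + 7 = 0$)
$S{\left(Q \right)} = \frac{31}{Q}$
$\left(14172 + S{\left(34 \right)}\right) \left(4 A{\left(1 \right)} V{\left(3,-5 \right)} 35 + 38309\right) = \left(14172 + \frac{31}{34}\right) \left(4 \cdot 0 \left(-4\right) 35 + 38309\right) = \left(14172 + 31 \cdot \frac{1}{34}\right) \left(0 \left(-4\right) 35 + 38309\right) = \left(14172 + \frac{31}{34}\right) \left(0 \cdot 35 + 38309\right) = \frac{481879 \left(0 + 38309\right)}{34} = \frac{481879}{34} \cdot 38309 = \frac{18460302611}{34}$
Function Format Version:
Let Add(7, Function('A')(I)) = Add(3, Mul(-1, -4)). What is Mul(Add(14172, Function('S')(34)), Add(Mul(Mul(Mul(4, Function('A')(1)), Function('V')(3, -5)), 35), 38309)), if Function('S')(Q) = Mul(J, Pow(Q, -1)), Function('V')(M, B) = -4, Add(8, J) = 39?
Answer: Rational(18460302611, 34) ≈ 5.4295e+8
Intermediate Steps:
J = 31 (J = Add(-8, 39) = 31)
Function('A')(I) = 0 (Function('A')(I) = Add(-7, Add(3, Mul(-1, -4))) = Add(-7, Add(3, 4)) = Add(-7, 7) = 0)
Function('S')(Q) = Mul(31, Pow(Q, -1))
Mul(Add(14172, Function('S')(34)), Add(Mul(Mul(Mul(4, Function('A')(1)), Function('V')(3, -5)), 35), 38309)) = Mul(Add(14172, Mul(31, Pow(34, -1))), Add(Mul(Mul(Mul(4, 0), -4), 35), 38309)) = Mul(Add(14172, Mul(31, Rational(1, 34))), Add(Mul(Mul(0, -4), 35), 38309)) = Mul(Add(14172, Rational(31, 34)), Add(Mul(0, 35), 38309)) = Mul(Rational(481879, 34), Add(0, 38309)) = Mul(Rational(481879, 34), 38309) = Rational(18460302611, 34)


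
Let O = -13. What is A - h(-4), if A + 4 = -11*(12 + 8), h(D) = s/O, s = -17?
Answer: -2929/13 ≈ -225.31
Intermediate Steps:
h(D) = 17/13 (h(D) = -17/(-13) = -17*(-1/13) = 17/13)
A = -224 (A = -4 - 11*(12 + 8) = -4 - 11*20 = -4 - 220 = -224)
A - h(-4) = -224 - 1*17/13 = -224 - 17/13 = -2929/13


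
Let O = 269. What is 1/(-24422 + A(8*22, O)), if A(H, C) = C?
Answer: -1/24153 ≈ -4.1403e-5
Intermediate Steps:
1/(-24422 + A(8*22, O)) = 1/(-24422 + 269) = 1/(-24153) = -1/24153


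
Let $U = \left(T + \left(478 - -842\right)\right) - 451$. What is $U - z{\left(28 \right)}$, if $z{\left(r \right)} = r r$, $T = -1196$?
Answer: $-1111$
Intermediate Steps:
$z{\left(r \right)} = r^{2}$
$U = -327$ ($U = \left(-1196 + \left(478 - -842\right)\right) - 451 = \left(-1196 + \left(478 + 842\right)\right) - 451 = \left(-1196 + 1320\right) - 451 = 124 - 451 = -327$)
$U - z{\left(28 \right)} = -327 - 28^{2} = -327 - 784 = -1111$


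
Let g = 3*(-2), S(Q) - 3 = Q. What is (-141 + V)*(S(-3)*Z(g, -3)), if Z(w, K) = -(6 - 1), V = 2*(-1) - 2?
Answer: 0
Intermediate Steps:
S(Q) = 3 + Q
g = -6
V = -4 (V = -2 - 2 = -4)
Z(w, K) = -5 (Z(w, K) = -1*5 = -5)
(-141 + V)*(S(-3)*Z(g, -3)) = (-141 - 4)*((3 - 3)*(-5)) = -0*(-5) = -145*0 = 0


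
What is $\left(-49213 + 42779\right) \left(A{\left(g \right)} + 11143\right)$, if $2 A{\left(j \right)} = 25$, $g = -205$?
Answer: $-71774487$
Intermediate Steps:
$A{\left(j \right)} = \frac{25}{2}$ ($A{\left(j \right)} = \frac{1}{2} \cdot 25 = \frac{25}{2}$)
$\left(-49213 + 42779\right) \left(A{\left(g \right)} + 11143\right) = \left(-49213 + 42779\right) \left(\frac{25}{2} + 11143\right) = \left(-6434\right) \frac{22311}{2} = -71774487$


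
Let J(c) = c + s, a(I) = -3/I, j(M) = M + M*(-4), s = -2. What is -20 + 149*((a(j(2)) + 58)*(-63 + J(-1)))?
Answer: -575309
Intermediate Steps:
j(M) = -3*M (j(M) = M - 4*M = -3*M)
J(c) = -2 + c (J(c) = c - 2 = -2 + c)
-20 + 149*((a(j(2)) + 58)*(-63 + J(-1))) = -20 + 149*((-3/((-3*2)) + 58)*(-63 + (-2 - 1))) = -20 + 149*((-3/(-6) + 58)*(-63 - 3)) = -20 + 149*((-3*(-1/6) + 58)*(-66)) = -20 + 149*((1/2 + 58)*(-66)) = -20 + 149*((117/2)*(-66)) = -20 + 149*(-3861) = -20 - 575289 = -575309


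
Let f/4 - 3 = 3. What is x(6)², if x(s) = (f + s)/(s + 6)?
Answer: 25/4 ≈ 6.2500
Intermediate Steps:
f = 24 (f = 12 + 4*3 = 12 + 12 = 24)
x(s) = (24 + s)/(6 + s) (x(s) = (24 + s)/(s + 6) = (24 + s)/(6 + s))
x(6)² = ((24 + 6)/(6 + 6))² = (30/12)² = ((1/12)*30)² = (5/2)² = 25/4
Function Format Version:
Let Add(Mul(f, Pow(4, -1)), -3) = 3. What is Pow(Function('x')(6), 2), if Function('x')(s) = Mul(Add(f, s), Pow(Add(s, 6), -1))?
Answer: Rational(25, 4) ≈ 6.2500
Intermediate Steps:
f = 24 (f = Add(12, Mul(4, 3)) = Add(12, 12) = 24)
Function('x')(s) = Mul(Pow(Add(6, s), -1), Add(24, s)) (Function('x')(s) = Mul(Add(24, s), Pow(Add(s, 6), -1)) = Mul(Add(24, s), Pow(Add(6, s), -1)) = Mul(Pow(Add(6, s), -1), Add(24, s)))
Pow(Function('x')(6), 2) = Pow(Mul(Pow(Add(6, 6), -1), Add(24, 6)), 2) = Pow(Mul(Pow(12, -1), 30), 2) = Pow(Mul(Rational(1, 12), 30), 2) = Pow(Rational(5, 2), 2) = Rational(25, 4)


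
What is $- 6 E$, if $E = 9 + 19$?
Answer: $-168$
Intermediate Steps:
$E = 28$
$- 6 E = \left(-6\right) 28 = -168$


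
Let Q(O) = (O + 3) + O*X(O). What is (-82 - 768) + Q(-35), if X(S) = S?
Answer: 343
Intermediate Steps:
Q(O) = 3 + O + O**2 (Q(O) = (O + 3) + O*O = (3 + O) + O**2 = 3 + O + O**2)
(-82 - 768) + Q(-35) = (-82 - 768) + (3 - 35 + (-35)**2) = -850 + (3 - 35 + 1225) = -850 + 1193 = 343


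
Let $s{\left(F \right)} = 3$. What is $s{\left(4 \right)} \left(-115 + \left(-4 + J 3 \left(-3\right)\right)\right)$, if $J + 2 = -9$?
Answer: $-60$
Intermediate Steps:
$J = -11$ ($J = -2 - 9 = -11$)
$s{\left(4 \right)} \left(-115 + \left(-4 + J 3 \left(-3\right)\right)\right) = 3 \left(-115 - \left(4 + 11 \cdot 3 \left(-3\right)\right)\right) = 3 \left(-115 - -95\right) = 3 \left(-115 + \left(-4 + 99\right)\right) = 3 \left(-115 + 95\right) = 3 \left(-20\right) = -60$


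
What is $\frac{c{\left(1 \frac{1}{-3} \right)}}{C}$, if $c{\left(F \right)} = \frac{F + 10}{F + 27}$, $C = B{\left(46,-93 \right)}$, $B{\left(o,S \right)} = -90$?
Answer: $- \frac{29}{7200} \approx -0.0040278$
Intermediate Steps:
$C = -90$
$c{\left(F \right)} = \frac{10 + F}{27 + F}$
$\frac{c{\left(1 \frac{1}{-3} \right)}}{C} = \frac{\frac{1}{27 + 1 \frac{1}{-3}} \left(10 + 1 \frac{1}{-3}\right)}{-90} = \frac{10 + 1 \left(- \frac{1}{3}\right)}{27 + 1 \left(- \frac{1}{3}\right)} \left(- \frac{1}{90}\right) = \frac{10 - \frac{1}{3}}{27 - \frac{1}{3}} \left(- \frac{1}{90}\right) = \frac{1}{\frac{80}{3}} \cdot \frac{29}{3} \left(- \frac{1}{90}\right) = \frac{3}{80} \cdot \frac{29}{3} \left(- \frac{1}{90}\right) = \frac{29}{80} \left(- \frac{1}{90}\right) = - \frac{29}{7200}$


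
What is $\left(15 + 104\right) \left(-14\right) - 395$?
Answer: $-2061$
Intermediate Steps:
$\left(15 + 104\right) \left(-14\right) - 395 = 119 \left(-14\right) - 395 = -1666 - 395 = -2061$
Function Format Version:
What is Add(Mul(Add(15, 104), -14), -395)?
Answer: -2061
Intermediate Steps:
Add(Mul(Add(15, 104), -14), -395) = Add(Mul(119, -14), -395) = Add(-1666, -395) = -2061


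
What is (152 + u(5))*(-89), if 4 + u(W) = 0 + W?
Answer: -13617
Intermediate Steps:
u(W) = -4 + W (u(W) = -4 + (0 + W) = -4 + W)
(152 + u(5))*(-89) = (152 + (-4 + 5))*(-89) = (152 + 1)*(-89) = 153*(-89) = -13617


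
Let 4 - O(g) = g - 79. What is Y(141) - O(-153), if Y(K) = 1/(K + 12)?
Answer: -36107/153 ≈ -235.99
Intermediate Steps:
Y(K) = 1/(12 + K)
O(g) = 83 - g (O(g) = 4 - (g - 79) = 4 - (-79 + g) = 4 + (79 - g) = 83 - g)
Y(141) - O(-153) = 1/(12 + 141) - (83 - 1*(-153)) = 1/153 - (83 + 153) = 1/153 - 1*236 = 1/153 - 236 = -36107/153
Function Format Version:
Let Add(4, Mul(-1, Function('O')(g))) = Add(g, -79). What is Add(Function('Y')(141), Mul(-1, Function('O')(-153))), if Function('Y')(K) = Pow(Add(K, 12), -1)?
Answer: Rational(-36107, 153) ≈ -235.99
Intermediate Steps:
Function('Y')(K) = Pow(Add(12, K), -1)
Function('O')(g) = Add(83, Mul(-1, g)) (Function('O')(g) = Add(4, Mul(-1, Add(g, -79))) = Add(4, Mul(-1, Add(-79, g))) = Add(4, Add(79, Mul(-1, g))) = Add(83, Mul(-1, g)))
Add(Function('Y')(141), Mul(-1, Function('O')(-153))) = Add(Pow(Add(12, 141), -1), Mul(-1, Add(83, Mul(-1, -153)))) = Add(Pow(153, -1), Mul(-1, Add(83, 153))) = Add(Rational(1, 153), Mul(-1, 236)) = Add(Rational(1, 153), -236) = Rational(-36107, 153)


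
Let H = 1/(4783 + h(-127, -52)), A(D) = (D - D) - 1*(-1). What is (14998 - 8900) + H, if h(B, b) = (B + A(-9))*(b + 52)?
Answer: 29166735/4783 ≈ 6098.0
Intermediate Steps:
A(D) = 1 (A(D) = 0 + 1 = 1)
h(B, b) = (1 + B)*(52 + b) (h(B, b) = (B + 1)*(b + 52) = (1 + B)*(52 + b))
H = 1/4783 (H = 1/(4783 + (52 - 52 + 52*(-127) - 127*(-52))) = 1/(4783 + (52 - 52 - 6604 + 6604)) = 1/(4783 + 0) = 1/4783 ≈ 0.00020907)
(14998 - 8900) + H = (14998 - 8900) + 1/4783 = 6098 + 1/4783 = 29166735/4783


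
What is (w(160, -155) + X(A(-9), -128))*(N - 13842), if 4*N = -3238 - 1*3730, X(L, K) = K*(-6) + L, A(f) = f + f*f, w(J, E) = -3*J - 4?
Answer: -5547904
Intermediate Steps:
w(J, E) = -4 - 3*J
A(f) = f + f**2
X(L, K) = L - 6*K (X(L, K) = -6*K + L = L - 6*K)
N = -1742 (N = (-3238 - 1*3730)/4 = (-3238 - 3730)/4 = (1/4)*(-6968) = -1742)
(w(160, -155) + X(A(-9), -128))*(N - 13842) = ((-4 - 3*160) + (-9*(1 - 9) - 6*(-128)))*(-1742 - 13842) = ((-4 - 480) + (-9*(-8) + 768))*(-15584) = (-484 + (72 + 768))*(-15584) = (-484 + 840)*(-15584) = 356*(-15584) = -5547904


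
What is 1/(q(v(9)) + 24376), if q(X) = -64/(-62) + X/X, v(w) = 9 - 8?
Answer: 31/755719 ≈ 4.1021e-5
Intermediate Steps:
v(w) = 1
q(X) = 63/31 (q(X) = -64*(-1/62) + 1 = 32/31 + 1 = 63/31)
1/(q(v(9)) + 24376) = 1/(63/31 + 24376) = 1/(755719/31) = 31/755719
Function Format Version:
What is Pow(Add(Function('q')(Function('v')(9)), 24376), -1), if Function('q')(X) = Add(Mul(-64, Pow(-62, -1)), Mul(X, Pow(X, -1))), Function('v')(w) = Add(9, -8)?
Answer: Rational(31, 755719) ≈ 4.1021e-5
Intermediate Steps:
Function('v')(w) = 1
Function('q')(X) = Rational(63, 31) (Function('q')(X) = Add(Mul(-64, Rational(-1, 62)), 1) = Add(Rational(32, 31), 1) = Rational(63, 31))
Pow(Add(Function('q')(Function('v')(9)), 24376), -1) = Pow(Add(Rational(63, 31), 24376), -1) = Pow(Rational(755719, 31), -1) = Rational(31, 755719)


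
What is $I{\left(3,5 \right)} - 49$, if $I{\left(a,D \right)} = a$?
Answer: $-46$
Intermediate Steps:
$I{\left(3,5 \right)} - 49 = 3 - 49 = -46$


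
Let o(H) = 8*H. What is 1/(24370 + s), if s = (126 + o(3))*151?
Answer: 1/47020 ≈ 2.1268e-5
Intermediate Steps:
s = 22650 (s = (126 + 8*3)*151 = (126 + 24)*151 = 150*151 = 22650)
1/(24370 + s) = 1/(24370 + 22650) = 1/47020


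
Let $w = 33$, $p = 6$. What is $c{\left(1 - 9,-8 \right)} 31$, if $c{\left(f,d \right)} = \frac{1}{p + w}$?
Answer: $\frac{31}{39} \approx 0.79487$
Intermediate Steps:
$c{\left(f,d \right)} = \frac{1}{39}$ ($c{\left(f,d \right)} = \frac{1}{6 + 33} = \frac{1}{39}$)
$c{\left(1 - 9,-8 \right)} 31 = \frac{1}{39} \cdot 31 = \frac{31}{39}$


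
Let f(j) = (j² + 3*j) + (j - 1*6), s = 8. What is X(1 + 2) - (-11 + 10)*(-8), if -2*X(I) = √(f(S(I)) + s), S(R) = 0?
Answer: -8 - √2/2 ≈ -8.7071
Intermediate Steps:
f(j) = -6 + j² + 4*j (f(j) = (j² + 3*j) + (j - 6) = (j² + 3*j) + (-6 + j) = -6 + j² + 4*j)
X(I) = -√2/2 (X(I) = -√((-6 + 0² + 4*0) + 8)/2 = -√((-6 + 0 + 0) + 8)/2 = -√(-6 + 8)/2 = -√2/2)
X(1 + 2) - (-11 + 10)*(-8) = -√2/2 - (-11 + 10)*(-8) = -√2/2 - (-1)*(-8) = -√2/2 - 1*8 = -√2/2 - 8 = -8 - √2/2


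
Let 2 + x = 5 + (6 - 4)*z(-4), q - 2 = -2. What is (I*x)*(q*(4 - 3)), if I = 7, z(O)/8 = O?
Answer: 0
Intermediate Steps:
q = 0 (q = 2 - 2 = 0)
z(O) = 8*O
x = -61 (x = -2 + (5 + (6 - 4)*(8*(-4))) = -2 + (5 + 2*(-32)) = -2 + (5 - 64) = -2 - 59 = -61)
(I*x)*(q*(4 - 3)) = (7*(-61))*(0*(4 - 3)) = -0 = -427*0 = 0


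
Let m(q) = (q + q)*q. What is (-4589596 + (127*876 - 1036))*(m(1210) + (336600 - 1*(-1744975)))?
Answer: -22440685939500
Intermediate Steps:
m(q) = 2*q**2 (m(q) = (2*q)*q = 2*q**2)
(-4589596 + (127*876 - 1036))*(m(1210) + (336600 - 1*(-1744975))) = (-4589596 + (127*876 - 1036))*(2*1210**2 + (336600 - 1*(-1744975))) = (-4589596 + (111252 - 1036))*(2*1464100 + (336600 + 1744975)) = (-4589596 + 110216)*(2928200 + 2081575) = -4479380*5009775 = -22440685939500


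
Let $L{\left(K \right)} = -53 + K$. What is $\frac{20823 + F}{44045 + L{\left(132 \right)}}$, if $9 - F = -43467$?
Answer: $\frac{21433}{14708} \approx 1.4572$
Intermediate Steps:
$F = 43476$ ($F = 9 - -43467 = 9 + 43467 = 43476$)
$\frac{20823 + F}{44045 + L{\left(132 \right)}} = \frac{20823 + 43476}{44045 + \left(-53 + 132\right)} = \frac{64299}{44045 + 79} = \frac{64299}{44124} = 64299 \cdot \frac{1}{44124} = \frac{21433}{14708}$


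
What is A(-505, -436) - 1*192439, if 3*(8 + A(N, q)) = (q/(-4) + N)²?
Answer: -140175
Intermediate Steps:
A(N, q) = -8 + (N - q/4)²/3 (A(N, q) = -8 + (q/(-4) + N)²/3 = -8 + (q*(-¼) + N)²/3 = -8 + (-q/4 + N)²/3 = -8 + (N - q/4)²/3)
A(-505, -436) - 1*192439 = (-8 + (-1*(-436) + 4*(-505))²/48) - 1*192439 = (-8 + (436 - 2020)²/48) - 192439 = (-8 + (1/48)*(-1584)²) - 192439 = (-8 + (1/48)*2509056) - 192439 = (-8 + 52272) - 192439 = 52264 - 192439 = -140175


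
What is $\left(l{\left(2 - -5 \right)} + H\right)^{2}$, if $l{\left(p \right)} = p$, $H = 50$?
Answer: $3249$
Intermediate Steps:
$\left(l{\left(2 - -5 \right)} + H\right)^{2} = \left(\left(2 - -5\right) + 50\right)^{2} = \left(\left(2 + 5\right) + 50\right)^{2} = \left(7 + 50\right)^{2} = 57^{2} = 3249$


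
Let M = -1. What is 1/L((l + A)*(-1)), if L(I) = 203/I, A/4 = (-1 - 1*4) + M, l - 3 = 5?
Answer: 16/203 ≈ 0.078818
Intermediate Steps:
l = 8 (l = 3 + 5 = 8)
A = -24 (A = 4*((-1 - 1*4) - 1) = 4*((-1 - 4) - 1) = 4*(-5 - 1) = 4*(-6) = -24)
1/L((l + A)*(-1)) = 1/(203/(((8 - 24)*(-1)))) = 1/(203/((-16*(-1)))) = 1/(203/16) = 16/203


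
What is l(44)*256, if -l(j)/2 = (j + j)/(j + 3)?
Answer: -45056/47 ≈ -958.64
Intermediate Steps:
l(j) = -4*j/(3 + j) (l(j) = -2*(j + j)/(j + 3) = -2*2*j/(3 + j) = -4*j/(3 + j))
l(44)*256 = -4*44/(3 + 44)*256 = -4*44/47*256 = -4*44*1/47*256 = -176/47*256 = -45056/47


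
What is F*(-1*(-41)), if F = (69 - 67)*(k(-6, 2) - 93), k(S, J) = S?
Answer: -8118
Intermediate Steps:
F = -198 (F = (69 - 67)*(-6 - 93) = 2*(-99) = -198)
F*(-1*(-41)) = -(-198)*(-41) = -198*41 = -8118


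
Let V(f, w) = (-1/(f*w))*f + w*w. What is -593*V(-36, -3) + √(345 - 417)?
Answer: -16604/3 + 6*I*√2 ≈ -5534.7 + 8.4853*I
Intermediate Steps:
V(f, w) = w² - 1/w (V(f, w) = (-1/(f*w))*f + w² = -1/w + w² = w² - 1/w)
-593*V(-36, -3) + √(345 - 417) = -593*(-1 + (-3)³)/(-3) + √(345 - 417) = -(-593)*(-1 - 27)/3 + √(-72) = -(-593)*(-28)/3 + 6*I*√2 = -593*28/3 + 6*I*√2 = -16604/3 + 6*I*√2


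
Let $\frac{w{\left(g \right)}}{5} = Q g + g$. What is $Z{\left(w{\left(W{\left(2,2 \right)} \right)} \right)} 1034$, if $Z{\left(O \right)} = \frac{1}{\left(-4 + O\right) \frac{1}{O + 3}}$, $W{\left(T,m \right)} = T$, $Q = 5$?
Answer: $\frac{4653}{4} \approx 1163.3$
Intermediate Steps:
$w{\left(g \right)} = 30 g$ ($w{\left(g \right)} = 5 \left(5 g + g\right) = 5 \cdot 6 g = 30 g$)
$Z{\left(O \right)} = \frac{3 + O}{-4 + O}$ ($Z{\left(O \right)} = \frac{1}{\left(-4 + O\right) \frac{1}{3 + O}} = \frac{1}{\frac{1}{3 + O} \left(-4 + O\right)} = \frac{3 + O}{-4 + O}$)
$Z{\left(w{\left(W{\left(2,2 \right)} \right)} \right)} 1034 = \frac{3 + 30 \cdot 2}{-4 + 30 \cdot 2} \cdot 1034 = \frac{3 + 60}{-4 + 60} \cdot 1034 = \frac{1}{56} \cdot 63 \cdot 1034 = \frac{9}{8} \cdot 1034 = \frac{4653}{4}$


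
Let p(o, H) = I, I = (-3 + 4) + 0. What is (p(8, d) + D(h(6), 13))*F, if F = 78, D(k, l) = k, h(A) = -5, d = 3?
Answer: -312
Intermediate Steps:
I = 1 (I = 1 + 0 = 1)
p(o, H) = 1
(p(8, d) + D(h(6), 13))*F = (1 - 5)*78 = -4*78 = -312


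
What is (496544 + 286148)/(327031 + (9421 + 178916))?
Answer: 195673/128842 ≈ 1.5187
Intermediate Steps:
(496544 + 286148)/(327031 + (9421 + 178916)) = 782692/(327031 + 188337) = 782692/515368 = 782692*(1/515368) = 195673/128842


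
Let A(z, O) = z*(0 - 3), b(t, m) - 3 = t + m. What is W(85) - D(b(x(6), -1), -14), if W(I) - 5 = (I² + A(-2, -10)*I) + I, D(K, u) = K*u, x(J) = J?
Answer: 7937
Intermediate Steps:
b(t, m) = 3 + m + t (b(t, m) = 3 + (t + m) = 3 + (m + t) = 3 + m + t)
A(z, O) = -3*z (A(z, O) = z*(-3) = -3*z)
W(I) = 5 + I² + 7*I (W(I) = 5 + ((I² + (-3*(-2))*I) + I) = 5 + ((I² + 6*I) + I) = 5 + (I² + 7*I) = 5 + I² + 7*I)
W(85) - D(b(x(6), -1), -14) = (5 + 85² + 7*85) - (3 - 1 + 6)*(-14) = (5 + 7225 + 595) - 8*(-14) = 7825 - 1*(-112) = 7825 + 112 = 7937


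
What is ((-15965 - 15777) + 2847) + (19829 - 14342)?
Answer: -23408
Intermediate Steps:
((-15965 - 15777) + 2847) + (19829 - 14342) = (-31742 + 2847) + 5487 = -28895 + 5487 = -23408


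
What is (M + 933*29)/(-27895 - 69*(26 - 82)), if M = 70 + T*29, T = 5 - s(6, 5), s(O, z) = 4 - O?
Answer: -27330/24031 ≈ -1.1373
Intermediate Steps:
T = 7 (T = 5 - (4 - 1*6) = 5 - (4 - 6) = 5 - 1*(-2) = 5 + 2 = 7)
M = 273 (M = 70 + 7*29 = 70 + 203 = 273)
(M + 933*29)/(-27895 - 69*(26 - 82)) = (273 + 933*29)/(-27895 - 69*(26 - 82)) = (273 + 27057)/(-27895 - 69*(-56)) = 27330/(-27895 + 3864) = 27330/(-24031) = 27330*(-1/24031) = -27330/24031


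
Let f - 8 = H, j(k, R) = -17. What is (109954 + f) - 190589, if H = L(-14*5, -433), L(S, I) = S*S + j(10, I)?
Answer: -75744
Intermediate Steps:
L(S, I) = -17 + S**2 (L(S, I) = S*S - 17 = S**2 - 17 = -17 + S**2)
H = 4883 (H = -17 + (-14*5)**2 = -17 + (-70)**2 = -17 + 4900 = 4883)
f = 4891 (f = 8 + 4883 = 4891)
(109954 + f) - 190589 = (109954 + 4891) - 190589 = 114845 - 190589 = -75744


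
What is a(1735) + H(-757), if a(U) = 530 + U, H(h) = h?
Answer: 1508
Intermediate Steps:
a(1735) + H(-757) = (530 + 1735) - 757 = 2265 - 757 = 1508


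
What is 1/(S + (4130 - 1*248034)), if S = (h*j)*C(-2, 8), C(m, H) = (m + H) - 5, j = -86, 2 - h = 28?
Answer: -1/241668 ≈ -4.1379e-6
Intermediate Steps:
h = -26 (h = 2 - 1*28 = 2 - 28 = -26)
C(m, H) = -5 + H + m (C(m, H) = (H + m) - 5 = -5 + H + m)
S = 2236 (S = (-26*(-86))*(-5 + 8 - 2) = 2236*1 = 2236)
1/(S + (4130 - 1*248034)) = 1/(2236 + (4130 - 1*248034)) = 1/(2236 + (4130 - 248034)) = 1/(2236 - 243904) = 1/(-241668) = -1/241668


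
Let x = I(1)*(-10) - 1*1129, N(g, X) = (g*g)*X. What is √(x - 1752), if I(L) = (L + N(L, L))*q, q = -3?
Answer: I*√2821 ≈ 53.113*I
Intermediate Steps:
N(g, X) = X*g² (N(g, X) = g²*X = X*g²)
I(L) = -3*L - 3*L³ (I(L) = (L + L*L²)*(-3) = (L + L³)*(-3) = -3*L - 3*L³)
x = -1069 (x = (3*1*(-1 - 1*1²))*(-10) - 1*1129 = (3*1*(-1 - 1*1))*(-10) - 1129 = (3*1*(-1 - 1))*(-10) - 1129 = (3*1*(-2))*(-10) - 1129 = -6*(-10) - 1129 = 60 - 1129 = -1069)
√(x - 1752) = √(-1069 - 1752) = √(-2821) = I*√2821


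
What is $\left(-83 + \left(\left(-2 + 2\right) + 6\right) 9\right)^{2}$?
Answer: $841$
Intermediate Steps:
$\left(-83 + \left(\left(-2 + 2\right) + 6\right) 9\right)^{2} = \left(-83 + \left(0 + 6\right) 9\right)^{2} = \left(-83 + 6 \cdot 9\right)^{2} = \left(-83 + 54\right)^{2} = \left(-29\right)^{2} = 841$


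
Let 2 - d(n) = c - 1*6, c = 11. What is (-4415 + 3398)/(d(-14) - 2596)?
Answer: 9/23 ≈ 0.39130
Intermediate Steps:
d(n) = -3 (d(n) = 2 - (11 - 1*6) = 2 - (11 - 6) = 2 - 1*5 = 2 - 5 = -3)
(-4415 + 3398)/(d(-14) - 2596) = (-4415 + 3398)/(-3 - 2596) = -1017/(-2599) = -1017*(-1/2599) = 9/23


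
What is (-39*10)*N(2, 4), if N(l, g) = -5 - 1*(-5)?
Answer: 0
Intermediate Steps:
N(l, g) = 0 (N(l, g) = -5 + 5 = 0)
(-39*10)*N(2, 4) = -39*10*0 = -390*0 = 0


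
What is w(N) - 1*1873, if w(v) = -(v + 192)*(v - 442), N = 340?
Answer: 52391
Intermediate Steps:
w(v) = -(-442 + v)*(192 + v) (w(v) = -(192 + v)*(-442 + v) = -(-442 + v)*(192 + v))
w(N) - 1*1873 = (84864 - 1*340² + 250*340) - 1*1873 = (84864 - 1*115600 + 85000) - 1873 = (84864 - 115600 + 85000) - 1873 = 54264 - 1873 = 52391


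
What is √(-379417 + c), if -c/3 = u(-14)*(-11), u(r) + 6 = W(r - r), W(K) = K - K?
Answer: I*√379615 ≈ 616.13*I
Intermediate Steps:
W(K) = 0
u(r) = -6 (u(r) = -6 + 0 = -6)
c = -198 (c = -(-18)*(-11) = -3*66 = -198)
√(-379417 + c) = √(-379417 - 198) = √(-379615) = I*√379615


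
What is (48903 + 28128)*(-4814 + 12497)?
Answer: 591829173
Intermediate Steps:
(48903 + 28128)*(-4814 + 12497) = 77031*7683 = 591829173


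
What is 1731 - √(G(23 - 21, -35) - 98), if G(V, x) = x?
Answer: 1731 - I*√133 ≈ 1731.0 - 11.533*I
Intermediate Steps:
1731 - √(G(23 - 21, -35) - 98) = 1731 - √(-35 - 98) = 1731 - √(-133) = 1731 - I*√133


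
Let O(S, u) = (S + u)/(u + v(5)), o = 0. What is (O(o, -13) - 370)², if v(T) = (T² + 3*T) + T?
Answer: 140493609/1024 ≈ 1.3720e+5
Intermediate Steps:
v(T) = T² + 4*T
O(S, u) = (S + u)/(45 + u) (O(S, u) = (S + u)/(u + 5*(4 + 5)) = (S + u)/(u + 5*9) = (S + u)/(u + 45) = (S + u)/(45 + u))
(O(o, -13) - 370)² = ((0 - 13)/(45 - 13) - 370)² = (-13/32 - 370)² = (-11853/32)² = 140493609/1024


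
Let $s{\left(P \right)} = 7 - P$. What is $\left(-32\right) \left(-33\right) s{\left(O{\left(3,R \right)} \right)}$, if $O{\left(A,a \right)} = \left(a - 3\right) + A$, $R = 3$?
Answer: $4224$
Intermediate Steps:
$O{\left(A,a \right)} = -3 + A + a$ ($O{\left(A,a \right)} = \left(-3 + a\right) + A = -3 + A + a$)
$\left(-32\right) \left(-33\right) s{\left(O{\left(3,R \right)} \right)} = \left(-32\right) \left(-33\right) \left(7 - \left(-3 + 3 + 3\right)\right) = 1056 \left(7 - 3\right) = 1056 \cdot 4 = 4224$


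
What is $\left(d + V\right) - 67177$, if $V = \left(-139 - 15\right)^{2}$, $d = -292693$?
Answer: $-336154$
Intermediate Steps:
$V = 23716$ ($V = \left(-154\right)^{2} = 23716$)
$\left(d + V\right) - 67177 = \left(-292693 + 23716\right) - 67177 = -268977 - 67177 = -336154$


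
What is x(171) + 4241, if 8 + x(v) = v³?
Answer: 5004444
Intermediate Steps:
x(v) = -8 + v³
x(171) + 4241 = (-8 + 171³) + 4241 = (-8 + 5000211) + 4241 = 5000203 + 4241 = 5004444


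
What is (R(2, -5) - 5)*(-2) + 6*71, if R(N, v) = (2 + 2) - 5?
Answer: 438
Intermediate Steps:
R(N, v) = -1 (R(N, v) = 4 - 5 = -1)
(R(2, -5) - 5)*(-2) + 6*71 = (-1 - 5)*(-2) + 6*71 = -6*(-2) + 426 = 12 + 426 = 438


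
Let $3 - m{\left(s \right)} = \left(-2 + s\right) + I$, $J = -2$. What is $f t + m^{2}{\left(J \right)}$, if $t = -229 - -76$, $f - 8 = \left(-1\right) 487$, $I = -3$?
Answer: $73387$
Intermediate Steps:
$f = -479$ ($f = 8 - 487 = -479$)
$m{\left(s \right)} = 8 - s$ ($m{\left(s \right)} = 3 - \left(\left(-2 + s\right) - 3\right) = 3 - \left(-5 + s\right) = 8 - s$)
$t = -153$ ($t = -229 + 76 = -153$)
$f t + m^{2}{\left(J \right)} = \left(-479\right) \left(-153\right) + \left(8 - -2\right)^{2} = 73287 + \left(8 + 2\right)^{2} = 73287 + 10^{2} = 73287 + 100 = 73387$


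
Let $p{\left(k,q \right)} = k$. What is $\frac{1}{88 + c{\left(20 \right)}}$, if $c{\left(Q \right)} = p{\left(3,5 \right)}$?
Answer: $\frac{1}{91} \approx 0.010989$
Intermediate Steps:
$c{\left(Q \right)} = 3$
$\frac{1}{88 + c{\left(20 \right)}} = \frac{1}{88 + 3} = \frac{1}{91}$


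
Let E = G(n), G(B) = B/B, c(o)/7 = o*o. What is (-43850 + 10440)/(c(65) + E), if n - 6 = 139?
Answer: -16705/14788 ≈ -1.1296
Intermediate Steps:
n = 145 (n = 6 + 139 = 145)
c(o) = 7*o² (c(o) = 7*(o*o) = 7*o²)
G(B) = 1
E = 1
(-43850 + 10440)/(c(65) + E) = (-43850 + 10440)/(7*65² + 1) = -33410/(7*4225 + 1) = -33410/(29575 + 1) = -33410/29576 = -33410*1/29576 = -16705/14788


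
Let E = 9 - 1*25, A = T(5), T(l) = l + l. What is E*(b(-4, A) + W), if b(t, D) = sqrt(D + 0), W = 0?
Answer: -16*sqrt(10) ≈ -50.596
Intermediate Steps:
T(l) = 2*l
A = 10 (A = 2*5 = 10)
E = -16 (E = 9 - 25 = -16)
b(t, D) = sqrt(D)
E*(b(-4, A) + W) = -16*(sqrt(10) + 0) = -16*sqrt(10)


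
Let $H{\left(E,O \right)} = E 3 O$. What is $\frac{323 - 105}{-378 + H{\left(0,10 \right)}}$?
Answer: $- \frac{109}{189} \approx -0.57672$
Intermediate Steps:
$H{\left(E,O \right)} = 3 E O$
$\frac{323 - 105}{-378 + H{\left(0,10 \right)}} = \frac{323 - 105}{-378 + 3 \cdot 0 \cdot 10} = \frac{218}{-378 + 0} = \frac{218}{-378} = 218 \left(- \frac{1}{378}\right) = - \frac{109}{189}$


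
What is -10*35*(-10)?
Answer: 3500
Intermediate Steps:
-10*35*(-10) = -350*(-10) = 3500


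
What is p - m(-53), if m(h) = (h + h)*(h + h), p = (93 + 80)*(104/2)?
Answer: -2240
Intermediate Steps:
p = 8996 (p = 173*(104*(½)) = 173*52 = 8996)
m(h) = 4*h² (m(h) = (2*h)*(2*h) = 4*h²)
p - m(-53) = 8996 - 4*(-53)² = 8996 - 4*2809 = 8996 - 1*11236 = 8996 - 11236 = -2240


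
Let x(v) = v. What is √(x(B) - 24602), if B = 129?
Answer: I*√24473 ≈ 156.44*I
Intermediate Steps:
√(x(B) - 24602) = √(129 - 24602) = √(-24473) = I*√24473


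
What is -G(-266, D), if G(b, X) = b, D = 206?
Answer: 266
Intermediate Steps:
-G(-266, D) = -1*(-266) = 266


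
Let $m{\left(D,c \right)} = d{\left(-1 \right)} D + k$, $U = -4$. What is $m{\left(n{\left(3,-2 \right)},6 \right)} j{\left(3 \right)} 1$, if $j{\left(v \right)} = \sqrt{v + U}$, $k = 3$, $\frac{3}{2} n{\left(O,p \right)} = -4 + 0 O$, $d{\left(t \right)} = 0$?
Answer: $3 i \approx 3.0 i$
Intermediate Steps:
$n{\left(O,p \right)} = - \frac{8}{3}$ ($n{\left(O,p \right)} = \frac{2 \left(-4 + 0 O\right)}{3} = \frac{2 \left(-4 + 0\right)}{3} = \frac{2}{3} \left(-4\right) = - \frac{8}{3}$)
$j{\left(v \right)} = \sqrt{-4 + v}$ ($j{\left(v \right)} = \sqrt{v - 4} = \sqrt{-4 + v}$)
$m{\left(D,c \right)} = 3$ ($m{\left(D,c \right)} = 0 D + 3 = 0 + 3 = 3$)
$m{\left(n{\left(3,-2 \right)},6 \right)} j{\left(3 \right)} 1 = 3 \sqrt{-4 + 3} \cdot 1 = 3 \sqrt{-1} \cdot 1 = 3 i 1 = 3 i$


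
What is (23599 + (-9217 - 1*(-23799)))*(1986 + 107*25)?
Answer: 177961641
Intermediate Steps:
(23599 + (-9217 - 1*(-23799)))*(1986 + 107*25) = (23599 + (-9217 + 23799))*(1986 + 2675) = (23599 + 14582)*4661 = 38181*4661 = 177961641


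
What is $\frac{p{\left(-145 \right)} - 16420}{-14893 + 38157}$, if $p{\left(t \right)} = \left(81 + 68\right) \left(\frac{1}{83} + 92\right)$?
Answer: $- \frac{224947}{1930912} \approx -0.1165$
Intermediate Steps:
$p{\left(t \right)} = \frac{1137913}{83}$ ($p{\left(t \right)} = 149 \left(\frac{1}{83} + 92\right) = 149 \cdot \frac{7637}{83} = \frac{1137913}{83}$)
$\frac{p{\left(-145 \right)} - 16420}{-14893 + 38157} = \frac{\frac{1137913}{83} - 16420}{-14893 + 38157} = - \frac{224947}{83 \cdot 23264} = \left(- \frac{224947}{83}\right) \frac{1}{23264} = - \frac{224947}{1930912}$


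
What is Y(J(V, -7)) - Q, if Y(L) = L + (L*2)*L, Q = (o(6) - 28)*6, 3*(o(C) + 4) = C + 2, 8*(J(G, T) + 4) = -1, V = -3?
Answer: 6589/32 ≈ 205.91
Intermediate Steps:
J(G, T) = -33/8 (J(G, T) = -4 + (1/8)*(-1) = -4 - 1/8 = -33/8)
o(C) = -10/3 + C/3 (o(C) = -4 + (C + 2)/3 = -4 + (2 + C)/3 = -4 + (2/3 + C/3) = -10/3 + C/3)
Q = -176 (Q = ((-10/3 + (1/3)*6) - 28)*6 = ((-10/3 + 2) - 28)*6 = (-4/3 - 28)*6 = -88/3*6 = -176)
Y(L) = L + 2*L**2 (Y(L) = L + (2*L)*L = L + 2*L**2)
Y(J(V, -7)) - Q = -33*(1 + 2*(-33/8))/8 - 1*(-176) = -33*(1 - 33/4)/8 + 176 = -33/8*(-29/4) + 176 = 957/32 + 176 = 6589/32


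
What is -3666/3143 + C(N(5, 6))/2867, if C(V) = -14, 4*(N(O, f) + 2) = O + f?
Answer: -10554424/9010981 ≈ -1.1713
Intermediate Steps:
N(O, f) = -2 + O/4 + f/4 (N(O, f) = -2 + (O + f)/4 = -2 + (O/4 + f/4) = -2 + O/4 + f/4)
-3666/3143 + C(N(5, 6))/2867 = -3666/3143 - 14/2867 = -10554424/9010981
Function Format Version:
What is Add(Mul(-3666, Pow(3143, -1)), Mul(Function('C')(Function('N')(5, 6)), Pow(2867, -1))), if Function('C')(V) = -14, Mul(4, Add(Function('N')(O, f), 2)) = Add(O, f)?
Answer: Rational(-10554424, 9010981) ≈ -1.1713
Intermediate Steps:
Function('N')(O, f) = Add(-2, Mul(Rational(1, 4), O), Mul(Rational(1, 4), f)) (Function('N')(O, f) = Add(-2, Mul(Rational(1, 4), Add(O, f))) = Add(-2, Add(Mul(Rational(1, 4), O), Mul(Rational(1, 4), f))) = Add(-2, Mul(Rational(1, 4), O), Mul(Rational(1, 4), f)))
Add(Mul(-3666, Pow(3143, -1)), Mul(Function('C')(Function('N')(5, 6)), Pow(2867, -1))) = Add(Mul(-3666, Pow(3143, -1)), Mul(-14, Pow(2867, -1))) = Add(Mul(-3666, Rational(1, 3143)), Mul(-14, Rational(1, 2867))) = Add(Rational(-3666, 3143), Rational(-14, 2867)) = Rational(-10554424, 9010981)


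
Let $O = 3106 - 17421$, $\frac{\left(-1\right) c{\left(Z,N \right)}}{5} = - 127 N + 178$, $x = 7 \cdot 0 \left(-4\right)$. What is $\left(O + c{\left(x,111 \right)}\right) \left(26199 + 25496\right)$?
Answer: $2857699600$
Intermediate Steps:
$x = 0$ ($x = 0 \left(-4\right) = 0$)
$c{\left(Z,N \right)} = -890 + 635 N$ ($c{\left(Z,N \right)} = - 5 \left(- 127 N + 178\right) = - 5 \left(178 - 127 N\right) = -890 + 635 N$)
$O = -14315$ ($O = 3106 - 17421 = -14315$)
$\left(O + c{\left(x,111 \right)}\right) \left(26199 + 25496\right) = \left(-14315 + \left(-890 + 635 \cdot 111\right)\right) \left(26199 + 25496\right) = \left(-14315 + \left(-890 + 70485\right)\right) 51695 = \left(-14315 + 69595\right) 51695 = 55280 \cdot 51695 = 2857699600$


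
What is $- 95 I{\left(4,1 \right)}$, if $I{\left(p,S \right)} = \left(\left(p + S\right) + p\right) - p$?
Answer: $-475$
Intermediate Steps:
$I{\left(p,S \right)} = S + p$ ($I{\left(p,S \right)} = \left(\left(S + p\right) + p\right) - p = \left(S + 2 p\right) - p = S + p$)
$- 95 I{\left(4,1 \right)} = - 95 \left(1 + 4\right) = \left(-95\right) 5 = -475$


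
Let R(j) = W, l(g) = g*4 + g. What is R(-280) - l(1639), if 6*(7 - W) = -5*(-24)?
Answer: -8208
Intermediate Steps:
W = -13 (W = 7 - (-5)*(-24)/6 = 7 - ⅙*120 = 7 - 20 = -13)
l(g) = 5*g (l(g) = 4*g + g = 5*g)
R(j) = -13
R(-280) - l(1639) = -13 - 5*1639 = -13 - 1*8195 = -13 - 8195 = -8208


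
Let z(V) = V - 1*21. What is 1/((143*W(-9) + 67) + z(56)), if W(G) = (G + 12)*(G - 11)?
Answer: -1/8478 ≈ -0.00011795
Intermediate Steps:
z(V) = -21 + V (z(V) = V - 21 = -21 + V)
W(G) = (-11 + G)*(12 + G) (W(G) = (12 + G)*(-11 + G) = (-11 + G)*(12 + G))
1/((143*W(-9) + 67) + z(56)) = 1/((143*(-132 - 9 + (-9)²) + 67) + (-21 + 56)) = 1/((143*(-132 - 9 + 81) + 67) + 35) = 1/((143*(-60) + 67) + 35) = 1/((-8580 + 67) + 35) = 1/(-8513 + 35) = 1/(-8478) = -1/8478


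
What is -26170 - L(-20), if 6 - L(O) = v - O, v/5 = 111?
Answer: -25601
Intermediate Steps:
v = 555 (v = 5*111 = 555)
L(O) = -549 + O (L(O) = 6 - (555 - O) = 6 + (-555 + O) = -549 + O)
-26170 - L(-20) = -26170 - (-549 - 20) = -26170 - 1*(-569) = -26170 + 569 = -25601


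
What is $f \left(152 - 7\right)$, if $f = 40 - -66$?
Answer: $15370$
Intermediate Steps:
$f = 106$ ($f = 40 + 66 = 106$)
$f \left(152 - 7\right) = 106 \left(152 - 7\right) = 106 \cdot 145 = 15370$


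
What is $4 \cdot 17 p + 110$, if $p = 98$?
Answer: $6774$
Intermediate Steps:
$4 \cdot 17 p + 110 = 4 \cdot 17 \cdot 98 + 110 = 68 \cdot 98 + 110 = 6664 + 110 = 6774$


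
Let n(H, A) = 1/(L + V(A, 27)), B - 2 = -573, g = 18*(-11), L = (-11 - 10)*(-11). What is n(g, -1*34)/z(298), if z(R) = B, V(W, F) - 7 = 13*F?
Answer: -1/336319 ≈ -2.9734e-6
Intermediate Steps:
V(W, F) = 7 + 13*F
L = 231 (L = -21*(-11) = 231)
g = -198
B = -571 (B = 2 - 573 = -571)
n(H, A) = 1/589 (n(H, A) = 1/(231 + (7 + 13*27)) = 1/(231 + (7 + 351)) = 1/(231 + 358) = 1/589)
z(R) = -571
n(g, -1*34)/z(298) = (1/589)/(-571) = (1/589)*(-1/571) = -1/336319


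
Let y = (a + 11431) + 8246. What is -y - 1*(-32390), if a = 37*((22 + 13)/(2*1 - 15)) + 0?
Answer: 166564/13 ≈ 12813.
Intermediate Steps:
a = -1295/13 (a = 37*(35/(2 - 15)) + 0 = 37*(35/(-13)) + 0 = 37*(35*(-1/13)) + 0 = 37*(-35/13) + 0 = -1295/13 + 0 = -1295/13 ≈ -99.615)
y = 254506/13 (y = (-1295/13 + 11431) + 8246 = 147308/13 + 8246 = 254506/13 ≈ 19577.)
-y - 1*(-32390) = -1*254506/13 - 1*(-32390) = -254506/13 + 32390 = 166564/13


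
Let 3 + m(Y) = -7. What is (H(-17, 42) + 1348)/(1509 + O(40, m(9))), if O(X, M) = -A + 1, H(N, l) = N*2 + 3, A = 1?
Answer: 439/503 ≈ 0.87276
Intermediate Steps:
m(Y) = -10 (m(Y) = -3 - 7 = -10)
H(N, l) = 3 + 2*N (H(N, l) = 2*N + 3 = 3 + 2*N)
O(X, M) = 0 (O(X, M) = -1*1 + 1 = -1 + 1 = 0)
(H(-17, 42) + 1348)/(1509 + O(40, m(9))) = ((3 + 2*(-17)) + 1348)/(1509 + 0) = ((3 - 34) + 1348)/1509 = (-31 + 1348)*(1/1509) = 1317*(1/1509) = 439/503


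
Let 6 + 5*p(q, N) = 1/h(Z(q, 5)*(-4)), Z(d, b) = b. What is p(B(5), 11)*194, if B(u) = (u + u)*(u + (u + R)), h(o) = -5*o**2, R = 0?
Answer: -1164097/5000 ≈ -232.82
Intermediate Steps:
B(u) = 4*u**2 (B(u) = (u + u)*(u + (u + 0)) = (2*u)*(u + u) = (2*u)*(2*u) = 4*u**2)
p(q, N) = -12001/10000 (p(q, N) = -6/5 + 1/(5*((-5*(5*(-4))**2))) = -6/5 + 1/(5*((-5*(-20)**2))) = -6/5 + 1/(5*((-5*400))) = -6/5 + (1/5)/(-2000) = -6/5 + (1/5)*(-1/2000) = -6/5 - 1/10000 = -12001/10000)
p(B(5), 11)*194 = -12001/10000*194 = -1164097/5000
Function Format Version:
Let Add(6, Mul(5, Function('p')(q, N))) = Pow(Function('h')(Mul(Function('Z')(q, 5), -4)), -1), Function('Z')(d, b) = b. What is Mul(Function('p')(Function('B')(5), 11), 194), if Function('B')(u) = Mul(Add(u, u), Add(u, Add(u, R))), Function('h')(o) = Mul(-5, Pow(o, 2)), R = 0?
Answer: Rational(-1164097, 5000) ≈ -232.82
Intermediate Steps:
Function('B')(u) = Mul(4, Pow(u, 2)) (Function('B')(u) = Mul(Add(u, u), Add(u, Add(u, 0))) = Mul(Mul(2, u), Add(u, u)) = Mul(Mul(2, u), Mul(2, u)) = Mul(4, Pow(u, 2)))
Function('p')(q, N) = Rational(-12001, 10000) (Function('p')(q, N) = Add(Rational(-6, 5), Mul(Rational(1, 5), Pow(Mul(-5, Pow(Mul(5, -4), 2)), -1))) = Add(Rational(-6, 5), Mul(Rational(1, 5), Pow(Mul(-5, Pow(-20, 2)), -1))) = Add(Rational(-6, 5), Mul(Rational(1, 5), Pow(Mul(-5, 400), -1))) = Add(Rational(-6, 5), Mul(Rational(1, 5), Pow(-2000, -1))) = Add(Rational(-6, 5), Mul(Rational(1, 5), Rational(-1, 2000))) = Add(Rational(-6, 5), Rational(-1, 10000)) = Rational(-12001, 10000))
Mul(Function('p')(Function('B')(5), 11), 194) = Mul(Rational(-12001, 10000), 194) = Rational(-1164097, 5000)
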